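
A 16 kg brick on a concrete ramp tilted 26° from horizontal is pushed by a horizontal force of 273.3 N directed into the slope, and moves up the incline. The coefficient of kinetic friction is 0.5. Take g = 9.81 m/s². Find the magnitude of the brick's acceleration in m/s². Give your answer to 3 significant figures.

The horizontal push has components F cos 26° = 273.3 × 0.8988 = 245.642 N up the incline and F sin 26° = 273.3 × 0.4384 = 119.815 N pressing into the surface.
The normal force is therefore N = mg cos 26° + F sin 26° = 141.076 + 119.815 = 260.891 N, and kinetic friction down the slope is μN = 0.5 × 260.891 = 130.446 N.
Along the incline: F cos 26° − mg sin 26° − μN = ma, so 245.642 − 68.811 − 130.446 = 16 a, giving a = 2.8991 m/s².

2.90 m/s²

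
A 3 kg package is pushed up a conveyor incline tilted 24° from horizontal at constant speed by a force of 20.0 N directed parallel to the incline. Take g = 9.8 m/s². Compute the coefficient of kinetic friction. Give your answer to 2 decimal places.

At constant speed ΣF = 0 along the incline. The applied 20.0 N acts up the slope; the weight component mg sin 24° = 11.958 N and kinetic friction μN both act down the slope.
So 20.0 = 11.958 + μ × 26.858, giving μ = (20.0 − 11.958) / 26.858 = 0.2994.

0.30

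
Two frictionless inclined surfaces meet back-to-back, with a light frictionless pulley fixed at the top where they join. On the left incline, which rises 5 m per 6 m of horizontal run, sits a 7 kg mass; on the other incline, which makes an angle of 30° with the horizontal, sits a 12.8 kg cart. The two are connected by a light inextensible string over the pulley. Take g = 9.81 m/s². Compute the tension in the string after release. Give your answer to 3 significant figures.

50.6 N

Resolve each weight along its own incline: the 7 kg mass has component 7 × 9.81 × sin 39.81° = 43.961 N down its slope, and the 12.8 kg mass has 12.8 × 9.81 × sin 30° = 62.784 N down its slope.
The 12.8 kg side's 62.784 N exceeds the other side's 43.961 N, so that mass slides down and the 7 kg mass slides up. Taking that direction as positive, Newton's second law for the whole system gives 62.784 − 43.961 = (7 + 12.8) a, so a = 18.823 / 19.8 = 0.9507 m/s².
For the 7 kg mass (up-slope positive): T − 43.961 = 7 × 0.9507, so T = 50.616 N.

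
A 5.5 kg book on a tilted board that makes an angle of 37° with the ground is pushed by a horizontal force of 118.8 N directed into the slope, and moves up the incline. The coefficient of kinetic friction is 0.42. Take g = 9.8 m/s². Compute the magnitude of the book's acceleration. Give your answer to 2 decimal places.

The horizontal push has components F cos 37° = 118.8 × 0.7986 = 94.874 N up the incline and F sin 37° = 118.8 × 0.6018 = 71.494 N pressing into the surface.
The normal force is therefore N = mg cos 37° + F sin 37° = 43.045 + 71.494 = 114.539 N, and kinetic friction down the slope is μN = 0.42 × 114.539 = 48.106 N.
Along the incline: F cos 37° − mg sin 37° − μN = ma, so 94.874 − 32.437 − 48.106 = 5.5 a, giving a = 2.6056 m/s².

2.61 m/s²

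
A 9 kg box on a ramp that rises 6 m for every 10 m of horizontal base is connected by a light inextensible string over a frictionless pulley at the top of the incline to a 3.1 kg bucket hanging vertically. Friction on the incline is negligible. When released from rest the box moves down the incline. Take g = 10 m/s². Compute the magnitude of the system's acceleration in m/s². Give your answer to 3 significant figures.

1.26 m/s²

For the box on the incline: the weight component along the slope is m₁g sin 30.96° = 9 × 10 × 0.5145 = 46.305 N and the normal force is N = m₁g cos 30.96° = 77.174 N.
Newton's second law for the box (down-slope positive): 46.305 − T = 9 a. For the hanging bucket (upward positive): T − 3.1 × 10 = 3.1 a.
Adding the two equations eliminates T: 15.305 = 12.1 a, so a = 1.2649 m/s².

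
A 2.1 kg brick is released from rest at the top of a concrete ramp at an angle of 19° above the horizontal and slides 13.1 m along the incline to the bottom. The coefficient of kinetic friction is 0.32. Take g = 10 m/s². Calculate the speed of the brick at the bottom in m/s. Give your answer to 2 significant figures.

2.5 m/s

The weight component along the incline is mg sin 19° = 6.837 N and the normal force is N = mg cos 19° = 19.856 N.
Friction up the slope is f = μN = 0.32 × 19.856 = 6.354 N, so the net downslope force is 6.837 − 6.354 = 0.483 N and a = 0.483 / 2.1 = 0.2300 m/s².
Starting from rest over a distance of 13.1 m, v² = 2aL = 2 × 0.2300 × 13.1 = 6.0260, so v = 2.4548 m/s.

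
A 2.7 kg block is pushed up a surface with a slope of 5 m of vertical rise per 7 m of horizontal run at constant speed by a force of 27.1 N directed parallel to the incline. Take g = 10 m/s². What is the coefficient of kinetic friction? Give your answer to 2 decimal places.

0.52

At constant speed ΣF = 0 along the incline. The applied 27.1 N acts up the slope; the weight component mg sin 35.54° = 15.693 N and kinetic friction μN both act down the slope.
So 27.1 = 15.693 + μ × 21.971, giving μ = (27.1 − 15.693) / 21.971 = 0.5192.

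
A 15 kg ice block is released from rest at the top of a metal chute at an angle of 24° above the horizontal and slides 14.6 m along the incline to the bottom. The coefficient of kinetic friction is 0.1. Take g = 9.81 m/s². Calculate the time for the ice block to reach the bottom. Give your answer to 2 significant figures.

The weight component along the incline is mg sin 24° = 59.851 N and the normal force is N = mg cos 24° = 134.428 N.
Friction up the slope is f = μN = 0.1 × 134.428 = 13.443 N, so the net downslope force is 59.851 − 13.443 = 46.408 N and a = 46.408 / 15 = 3.0939 m/s².
Starting from rest, L = ½at², so t = √(2L/a) = √(2 × 14.6 / 3.0939) = 3.0721 s.

3.1 s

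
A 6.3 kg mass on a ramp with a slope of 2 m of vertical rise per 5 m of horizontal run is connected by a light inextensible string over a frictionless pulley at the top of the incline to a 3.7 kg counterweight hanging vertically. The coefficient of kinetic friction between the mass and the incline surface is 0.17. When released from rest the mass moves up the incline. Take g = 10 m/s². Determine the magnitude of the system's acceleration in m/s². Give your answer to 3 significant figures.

0.366 m/s²

For the mass on the incline: the weight component along the slope is m₁g sin 21.80° = 6.3 × 10 × 0.3714 = 23.398 N and the normal force is N = m₁g cos 21.80° = 58.494 N.
Kinetic friction opposes the mass's motion up the incline: f = μN = 0.17 × 58.494 = 9.944 N acting down the slope.
Newton's second law for the mass (up-slope positive): T − 23.398 − 9.944 = 6.3 a. For the hanging counterweight (downward positive): 3.7 × 10 − T = 3.7 a.
Adding the two equations eliminates T: 3.658 = 10 a, so a = 0.3658 m/s².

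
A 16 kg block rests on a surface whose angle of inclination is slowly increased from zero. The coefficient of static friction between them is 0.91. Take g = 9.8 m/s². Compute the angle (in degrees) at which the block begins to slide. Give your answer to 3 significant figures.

At the threshold of sliding, static friction is at its maximum μ_s N and exactly balances the weight component along the incline: mg sin θ = μ_s mg cos θ.
Hence tan θ = μ_s = 0.91, so θ = arctan(0.91) = 42.3022°.

42.3°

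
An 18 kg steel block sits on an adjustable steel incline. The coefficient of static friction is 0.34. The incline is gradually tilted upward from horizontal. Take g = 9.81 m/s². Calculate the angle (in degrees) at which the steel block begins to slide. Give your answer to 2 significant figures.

19°

At the threshold of sliding, static friction is at its maximum μ_s N and exactly balances the weight component along the incline: mg sin θ = μ_s mg cos θ.
Hence tan θ = μ_s = 0.34, so θ = arctan(0.34) = 18.7780°.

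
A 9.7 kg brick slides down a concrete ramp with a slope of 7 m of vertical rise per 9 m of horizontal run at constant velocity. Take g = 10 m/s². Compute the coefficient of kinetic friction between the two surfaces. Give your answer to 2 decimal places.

At constant velocity the net force along the incline is zero: mg sin 37.87° = μ mg cos 37.87°.
So μ = tan 37.87° = 0.6139 / 0.7894 = 0.7777.

0.78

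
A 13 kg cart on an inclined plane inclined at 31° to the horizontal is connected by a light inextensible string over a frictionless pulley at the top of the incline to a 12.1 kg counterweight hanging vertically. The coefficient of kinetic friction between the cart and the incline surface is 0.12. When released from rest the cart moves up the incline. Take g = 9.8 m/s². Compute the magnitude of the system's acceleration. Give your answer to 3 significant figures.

1.59 m/s²

For the cart on the incline: the weight component along the slope is m₁g sin 31° = 13 × 9.8 × 0.5150 = 65.611 N and the normal force is N = m₁g cos 31° = 109.203 N.
Kinetic friction opposes the cart's motion up the incline: f = μN = 0.12 × 109.203 = 13.104 N acting down the slope.
Newton's second law for the cart (up-slope positive): T − 65.611 − 13.104 = 13 a. For the hanging counterweight (downward positive): 12.1 × 9.8 − T = 12.1 a.
Adding the two equations eliminates T: 39.865 = 25.1 a, so a = 1.5882 m/s².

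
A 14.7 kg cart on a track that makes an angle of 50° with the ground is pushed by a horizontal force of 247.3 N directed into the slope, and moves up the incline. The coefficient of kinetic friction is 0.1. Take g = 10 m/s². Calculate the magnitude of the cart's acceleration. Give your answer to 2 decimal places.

1.22 m/s²

The horizontal push has components F cos 50° = 247.3 × 0.6428 = 158.964 N up the incline and F sin 50° = 247.3 × 0.7660 = 189.432 N pressing into the surface.
The normal force is therefore N = mg cos 50° + F sin 50° = 94.492 + 189.432 = 283.924 N, and kinetic friction down the slope is μN = 0.1 × 283.924 = 28.392 N.
Along the incline: F cos 50° − mg sin 50° − μN = ma, so 158.964 − 112.602 − 28.392 = 14.7 a, giving a = 1.2224 m/s².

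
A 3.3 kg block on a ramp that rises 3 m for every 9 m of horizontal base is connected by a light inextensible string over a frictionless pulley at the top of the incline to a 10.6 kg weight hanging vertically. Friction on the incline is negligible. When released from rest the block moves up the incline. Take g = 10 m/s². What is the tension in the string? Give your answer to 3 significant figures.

For the block on the incline: the weight component along the slope is m₁g sin 18.43° = 3.3 × 10 × 0.3162 = 10.435 N and the normal force is N = m₁g cos 18.43° = 31.307 N.
Newton's second law for the block (up-slope positive): T − 10.435 = 3.3 a. For the hanging weight (downward positive): 10.6 × 10 − T = 10.6 a.
Adding the two equations eliminates T: 95.565 = 13.9 a, so a = 6.8752 m/s².
Then from the hanging weight's equation, T = 10.6 × (10 − 6.8752) = 33.123 N.

33.1 N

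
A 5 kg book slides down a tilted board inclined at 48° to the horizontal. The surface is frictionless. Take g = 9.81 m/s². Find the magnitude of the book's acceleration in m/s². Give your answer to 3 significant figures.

7.29 m/s²

Resolving the weight along the incline: the component pulling the book down the slope is mg sin 48° = 5 × 9.81 × 0.7431 = 36.449 N, and the normal force is N = mg cos 48° = 5 × 9.81 × 0.6691 = 32.819 N.
With no friction the net force along the incline is 36.449 N, so a = g sin 48° = 36.449 / 5 = 7.2898 m/s².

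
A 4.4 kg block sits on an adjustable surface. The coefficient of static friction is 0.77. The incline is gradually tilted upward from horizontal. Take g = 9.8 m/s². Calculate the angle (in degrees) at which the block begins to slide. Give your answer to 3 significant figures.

At the threshold of sliding, static friction is at its maximum μ_s N and exactly balances the weight component along the incline: mg sin θ = μ_s mg cos θ.
Hence tan θ = μ_s = 0.77, so θ = arctan(0.77) = 37.5963°.

37.6°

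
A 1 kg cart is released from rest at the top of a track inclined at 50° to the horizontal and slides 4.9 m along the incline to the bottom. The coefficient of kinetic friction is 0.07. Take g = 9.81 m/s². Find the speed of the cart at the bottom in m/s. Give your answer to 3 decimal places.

The weight component along the incline is mg sin 50° = 7.515 N and the normal force is N = mg cos 50° = 6.306 N.
Friction up the slope is f = μN = 0.07 × 6.306 = 0.441 N, so the net downslope force is 7.515 − 0.441 = 7.074 N and a = 7.074 / 1 = 7.0740 m/s².
Starting from rest over a distance of 4.9 m, v² = 2aL = 2 × 7.0740 × 4.9 = 69.3252, so v = 8.3262 m/s.

8.326 m/s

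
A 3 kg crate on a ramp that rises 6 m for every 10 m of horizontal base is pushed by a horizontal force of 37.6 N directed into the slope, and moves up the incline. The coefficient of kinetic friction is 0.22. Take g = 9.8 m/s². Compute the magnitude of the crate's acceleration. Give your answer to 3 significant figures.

2.44 m/s²

The horizontal push has components F cos 30.96° = 37.6 × 0.8575 = 32.242 N up the incline and F sin 30.96° = 37.6 × 0.5145 = 19.345 N pressing into the surface.
The normal force is therefore N = mg cos 30.96° + F sin 30.96° = 25.211 + 19.345 = 44.556 N, and kinetic friction down the slope is μN = 0.22 × 44.556 = 9.802 N.
Along the incline: F cos 30.96° − mg sin 30.96° − μN = ma, so 32.242 − 15.126 − 9.802 = 3 a, giving a = 2.4380 m/s².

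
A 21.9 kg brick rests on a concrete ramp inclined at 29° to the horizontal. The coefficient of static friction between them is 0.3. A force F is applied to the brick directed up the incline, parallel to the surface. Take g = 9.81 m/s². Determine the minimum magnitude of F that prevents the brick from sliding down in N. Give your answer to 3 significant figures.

47.8 N

The normal force is N = mg cos 29° = 187.902 N. With F at its minimum the brick is on the verge of sliding down, so static friction is at its maximum μ_s N = 0.3 × 187.902 = 56.371 N and acts up the slope.
Equilibrium along the incline: F + μ_s N = mg sin 29°, so F = 104.156 − 56.371 = 47.785 N.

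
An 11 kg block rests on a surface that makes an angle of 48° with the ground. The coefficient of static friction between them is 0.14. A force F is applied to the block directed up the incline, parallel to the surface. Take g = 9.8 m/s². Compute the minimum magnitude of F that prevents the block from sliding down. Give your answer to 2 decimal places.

The normal force is N = mg cos 48° = 72.132 N. With F at its minimum the block is on the verge of sliding down, so static friction is at its maximum μ_s N = 0.14 × 72.132 = 10.098 N and acts up the slope.
Equilibrium along the incline: F + μ_s N = mg sin 48°, so F = 80.111 − 10.098 = 70.013 N.

70.01 N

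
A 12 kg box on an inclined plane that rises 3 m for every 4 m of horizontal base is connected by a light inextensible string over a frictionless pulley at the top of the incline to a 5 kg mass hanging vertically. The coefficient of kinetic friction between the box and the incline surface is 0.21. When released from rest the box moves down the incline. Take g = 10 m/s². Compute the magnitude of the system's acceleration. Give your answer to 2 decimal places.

0.11 m/s²

For the box on the incline: the weight component along the slope is m₁g sin 36.87° = 12 × 10 × 0.6000 = 72.000 N and the normal force is N = m₁g cos 36.87° = 96.000 N.
Kinetic friction opposes the box's motion down the incline: f = μN = 0.21 × 96.000 = 20.160 N acting up the slope.
Newton's second law for the box (down-slope positive): 72.000 − 20.160 − T = 12 a. For the hanging mass (upward positive): T − 5 × 10 = 5 a.
Adding the two equations eliminates T: 1.840 = 17 a, so a = 0.1082 m/s².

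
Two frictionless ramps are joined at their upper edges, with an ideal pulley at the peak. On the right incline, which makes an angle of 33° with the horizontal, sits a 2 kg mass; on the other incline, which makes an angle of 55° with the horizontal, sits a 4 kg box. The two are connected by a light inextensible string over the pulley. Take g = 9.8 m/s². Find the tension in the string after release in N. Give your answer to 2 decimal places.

17.82 N

Resolve each weight along its own incline: the 2 kg mass has component 2 × 9.8 × sin 33° = 10.675 N down its slope, and the 4 kg mass has 4 × 9.8 × sin 55° = 32.111 N down its slope.
The 4 kg side's 32.111 N exceeds the other side's 10.675 N, so that mass slides down and the 2 kg mass slides up. Taking that direction as positive, Newton's second law for the whole system gives 32.111 − 10.675 = (2 + 4) a, so a = 21.436 / 6 = 3.5727 m/s².
For the 2 kg mass (up-slope positive): T − 10.675 = 2 × 3.5727, so T = 17.820 N.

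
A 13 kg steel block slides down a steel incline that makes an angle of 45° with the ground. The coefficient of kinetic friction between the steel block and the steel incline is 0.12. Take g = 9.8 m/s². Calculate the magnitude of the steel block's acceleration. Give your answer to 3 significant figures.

Resolving the weight along the incline: the component pulling the steel block down the slope is mg sin 45° = 13 × 9.8 × 0.7071 = 90.085 N, and the normal force is N = mg cos 45° = 13 × 9.8 × 0.7071 = 90.085 N.
Kinetic friction acts up the slope with magnitude f = μN = 0.12 × 90.085 = 10.810 N.
Net force along the incline is 90.085 − 10.810 = 79.275 N, so a = 79.275 / 13 = 6.0981 m/s².

6.10 m/s²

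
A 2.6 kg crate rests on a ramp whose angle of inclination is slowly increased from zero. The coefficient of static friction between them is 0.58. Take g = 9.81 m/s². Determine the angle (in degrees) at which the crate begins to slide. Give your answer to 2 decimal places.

30.11°

At the threshold of sliding, static friction is at its maximum μ_s N and exactly balances the weight component along the incline: mg sin θ = μ_s mg cos θ.
Hence tan θ = μ_s = 0.58, so θ = arctan(0.58) = 30.1137°.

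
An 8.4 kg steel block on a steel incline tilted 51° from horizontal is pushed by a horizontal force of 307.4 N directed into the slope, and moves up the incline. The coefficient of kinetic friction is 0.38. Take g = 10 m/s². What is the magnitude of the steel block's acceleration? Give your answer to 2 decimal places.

The horizontal push has components F cos 51° = 307.4 × 0.6293 = 193.447 N up the incline and F sin 51° = 307.4 × 0.7771 = 238.881 N pressing into the surface.
The normal force is therefore N = mg cos 51° + F sin 51° = 52.861 + 238.881 = 291.742 N, and kinetic friction down the slope is μN = 0.38 × 291.742 = 110.862 N.
Along the incline: F cos 51° − mg sin 51° − μN = ma, so 193.447 − 65.276 − 110.862 = 8.4 a, giving a = 2.0606 m/s².

2.06 m/s²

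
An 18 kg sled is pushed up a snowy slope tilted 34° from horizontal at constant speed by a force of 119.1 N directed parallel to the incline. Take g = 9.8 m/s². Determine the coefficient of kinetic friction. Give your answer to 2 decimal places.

0.14

At constant speed ΣF = 0 along the incline. The applied 119.1 N acts up the slope; the weight component mg sin 34° = 98.642 N and kinetic friction μN both act down the slope.
So 119.1 = 98.642 + μ × 146.242, giving μ = (119.1 − 98.642) / 146.242 = 0.1399.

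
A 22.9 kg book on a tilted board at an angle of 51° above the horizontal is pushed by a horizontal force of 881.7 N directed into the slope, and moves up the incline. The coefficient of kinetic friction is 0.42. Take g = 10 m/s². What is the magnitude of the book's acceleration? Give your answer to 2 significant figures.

The horizontal push has components F cos 51° = 881.7 × 0.6293 = 554.854 N up the incline and F sin 51° = 881.7 × 0.7771 = 685.169 N pressing into the surface.
The normal force is therefore N = mg cos 51° + F sin 51° = 144.110 + 685.169 = 829.279 N, and kinetic friction down the slope is μN = 0.42 × 829.279 = 348.297 N.
Along the incline: F cos 51° − mg sin 51° − μN = ma, so 554.854 − 177.956 − 348.297 = 22.9 a, giving a = 1.2490 m/s².

1.2 m/s²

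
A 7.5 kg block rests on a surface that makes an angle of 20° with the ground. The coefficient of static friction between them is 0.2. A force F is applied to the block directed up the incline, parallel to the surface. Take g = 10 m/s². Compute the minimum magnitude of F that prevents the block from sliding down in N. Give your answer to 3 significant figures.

11.6 N

The normal force is N = mg cos 20° = 70.477 N. With F at its minimum the block is on the verge of sliding down, so static friction is at its maximum μ_s N = 0.2 × 70.477 = 14.095 N and acts up the slope.
Equilibrium along the incline: F + μ_s N = mg sin 20°, so F = 25.652 − 14.095 = 11.557 N.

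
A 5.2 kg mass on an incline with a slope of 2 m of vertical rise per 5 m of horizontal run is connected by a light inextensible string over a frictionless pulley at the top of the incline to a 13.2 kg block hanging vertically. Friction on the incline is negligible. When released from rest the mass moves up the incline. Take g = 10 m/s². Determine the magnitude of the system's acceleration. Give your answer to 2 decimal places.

6.12 m/s²

For the mass on the incline: the weight component along the slope is m₁g sin 21.80° = 5.2 × 10 × 0.3714 = 19.313 N and the normal force is N = m₁g cos 21.80° = 48.281 N.
Newton's second law for the mass (up-slope positive): T − 19.313 = 5.2 a. For the hanging block (downward positive): 13.2 × 10 − T = 13.2 a.
Adding the two equations eliminates T: 112.687 = 18.4 a, so a = 6.1243 m/s².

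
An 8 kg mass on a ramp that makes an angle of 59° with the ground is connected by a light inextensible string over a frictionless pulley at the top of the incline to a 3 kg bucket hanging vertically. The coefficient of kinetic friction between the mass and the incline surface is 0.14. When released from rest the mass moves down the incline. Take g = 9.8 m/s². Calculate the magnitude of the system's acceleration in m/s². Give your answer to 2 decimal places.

For the mass on the incline: the weight component along the slope is m₁g sin 59° = 8 × 9.8 × 0.8572 = 67.204 N and the normal force is N = m₁g cos 59° = 40.379 N.
Kinetic friction opposes the mass's motion down the incline: f = μN = 0.14 × 40.379 = 5.653 N acting up the slope.
Newton's second law for the mass (down-slope positive): 67.204 − 5.653 − T = 8 a. For the hanging bucket (upward positive): T − 3 × 9.8 = 3 a.
Adding the two equations eliminates T: 32.151 = 11 a, so a = 2.9228 m/s².

2.92 m/s²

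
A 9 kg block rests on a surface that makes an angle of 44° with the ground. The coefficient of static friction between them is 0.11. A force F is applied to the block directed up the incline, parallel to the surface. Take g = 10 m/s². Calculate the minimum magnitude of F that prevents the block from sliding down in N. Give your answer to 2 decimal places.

The normal force is N = mg cos 44° = 64.741 N. With F at its minimum the block is on the verge of sliding down, so static friction is at its maximum μ_s N = 0.11 × 64.741 = 7.122 N and acts up the slope.
Equilibrium along the incline: F + μ_s N = mg sin 44°, so F = 62.519 − 7.122 = 55.397 N.

55.40 N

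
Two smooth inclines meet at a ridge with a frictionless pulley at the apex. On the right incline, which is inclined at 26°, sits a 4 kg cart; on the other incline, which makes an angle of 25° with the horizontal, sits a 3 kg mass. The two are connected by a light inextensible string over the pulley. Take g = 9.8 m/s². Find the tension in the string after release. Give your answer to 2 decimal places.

Resolve each weight along its own incline: the 4 kg mass has component 4 × 9.8 × sin 26° = 17.184 N down its slope, and the 3 kg mass has 3 × 9.8 × sin 25° = 12.425 N down its slope.
The 4 kg side's 17.184 N exceeds the other side's 12.425 N, so that mass slides down and the 3 kg mass slides up. Taking that direction as positive, Newton's second law for the whole system gives 17.184 − 12.425 = (4 + 3) a, so a = 4.759 / 7 = 0.6799 m/s².
For the 3 kg mass (up-slope positive): T − 12.425 = 3 × 0.6799, so T = 14.465 N.

14.46 N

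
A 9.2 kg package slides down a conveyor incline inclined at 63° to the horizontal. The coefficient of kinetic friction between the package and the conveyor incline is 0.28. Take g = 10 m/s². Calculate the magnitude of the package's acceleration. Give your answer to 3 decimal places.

7.639 m/s²

Resolving the weight along the incline: the component pulling the package down the slope is mg sin 63° = 9.2 × 10 × 0.8910 = 81.972 N, and the normal force is N = mg cos 63° = 9.2 × 10 × 0.4540 = 41.768 N.
Kinetic friction acts up the slope with magnitude f = μN = 0.28 × 41.768 = 11.695 N.
Net force along the incline is 81.972 − 11.695 = 70.277 N, so a = 70.277 / 9.2 = 7.6388 m/s².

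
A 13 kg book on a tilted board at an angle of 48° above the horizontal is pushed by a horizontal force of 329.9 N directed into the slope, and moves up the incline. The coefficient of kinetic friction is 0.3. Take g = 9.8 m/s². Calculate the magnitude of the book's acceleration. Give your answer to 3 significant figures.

2.07 m/s²

The horizontal push has components F cos 48° = 329.9 × 0.6691 = 220.736 N up the incline and F sin 48° = 329.9 × 0.7431 = 245.149 N pressing into the surface.
The normal force is therefore N = mg cos 48° + F sin 48° = 85.243 + 245.149 = 330.392 N, and kinetic friction down the slope is μN = 0.3 × 330.392 = 99.118 N.
Along the incline: F cos 48° − mg sin 48° − μN = ma, so 220.736 − 94.671 − 99.118 = 13 a, giving a = 2.0728 m/s².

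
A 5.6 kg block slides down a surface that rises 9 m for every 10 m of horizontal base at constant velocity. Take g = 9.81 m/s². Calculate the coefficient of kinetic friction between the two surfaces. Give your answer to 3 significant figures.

At constant velocity the net force along the incline is zero: mg sin 41.99° = μ mg cos 41.99°.
So μ = tan 41.99° = 0.6690 / 0.7433 = 0.9000.

0.900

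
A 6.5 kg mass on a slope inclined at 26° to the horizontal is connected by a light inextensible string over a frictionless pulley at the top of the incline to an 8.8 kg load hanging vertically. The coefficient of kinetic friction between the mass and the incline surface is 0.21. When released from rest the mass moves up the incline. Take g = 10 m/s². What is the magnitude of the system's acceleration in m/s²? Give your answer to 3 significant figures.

For the mass on the incline: the weight component along the slope is m₁g sin 26° = 6.5 × 10 × 0.4384 = 28.496 N and the normal force is N = m₁g cos 26° = 58.422 N.
Kinetic friction opposes the mass's motion up the incline: f = μN = 0.21 × 58.422 = 12.269 N acting down the slope.
Newton's second law for the mass (up-slope positive): T − 28.496 − 12.269 = 6.5 a. For the hanging load (downward positive): 8.8 × 10 − T = 8.8 a.
Adding the two equations eliminates T: 47.235 = 15.3 a, so a = 3.0873 m/s².

3.09 m/s²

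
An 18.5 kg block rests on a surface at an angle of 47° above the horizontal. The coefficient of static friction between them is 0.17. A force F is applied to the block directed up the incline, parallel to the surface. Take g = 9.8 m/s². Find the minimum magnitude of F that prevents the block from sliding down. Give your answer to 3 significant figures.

112 N

The normal force is N = mg cos 47° = 123.646 N. With F at its minimum the block is on the verge of sliding down, so static friction is at its maximum μ_s N = 0.17 × 123.646 = 21.020 N and acts up the slope.
Equilibrium along the incline: F + μ_s N = mg sin 47°, so F = 132.594 − 21.020 = 111.574 N.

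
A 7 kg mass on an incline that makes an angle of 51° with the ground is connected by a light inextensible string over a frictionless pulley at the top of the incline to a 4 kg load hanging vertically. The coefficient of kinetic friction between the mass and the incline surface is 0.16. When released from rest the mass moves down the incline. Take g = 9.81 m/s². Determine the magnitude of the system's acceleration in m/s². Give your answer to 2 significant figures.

For the mass on the incline: the weight component along the slope is m₁g sin 51° = 7 × 9.81 × 0.7771 = 53.363 N and the normal force is N = m₁g cos 51° = 43.215 N.
Kinetic friction opposes the mass's motion down the incline: f = μN = 0.16 × 43.215 = 6.914 N acting up the slope.
Newton's second law for the mass (down-slope positive): 53.363 − 6.914 − T = 7 a. For the hanging load (upward positive): T − 4 × 9.81 = 4 a.
Adding the two equations eliminates T: 7.209 = 11 a, so a = 0.6554 m/s².

0.66 m/s²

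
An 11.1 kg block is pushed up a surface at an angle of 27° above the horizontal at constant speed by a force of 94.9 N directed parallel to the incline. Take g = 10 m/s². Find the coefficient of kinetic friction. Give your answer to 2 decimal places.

0.45

At constant speed ΣF = 0 along the incline. The applied 94.9 N acts up the slope; the weight component mg sin 27° = 50.393 N and kinetic friction μN both act down the slope.
So 94.9 = 50.393 + μ × 98.902, giving μ = (94.9 − 50.393) / 98.902 = 0.4500.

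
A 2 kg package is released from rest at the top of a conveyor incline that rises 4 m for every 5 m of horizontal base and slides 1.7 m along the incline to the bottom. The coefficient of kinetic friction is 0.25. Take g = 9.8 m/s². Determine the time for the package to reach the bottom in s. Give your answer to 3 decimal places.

0.899 s

The weight component along the incline is mg sin 38.66° = 12.244 N and the normal force is N = mg cos 38.66° = 15.305 N.
Friction up the slope is f = μN = 0.25 × 15.305 = 3.826 N, so the net downslope force is 12.244 − 3.826 = 8.418 N and a = 8.418 / 2 = 4.2090 m/s².
Starting from rest, L = ½at², so t = √(2L/a) = √(2 × 1.7 / 4.2090) = 0.8988 s.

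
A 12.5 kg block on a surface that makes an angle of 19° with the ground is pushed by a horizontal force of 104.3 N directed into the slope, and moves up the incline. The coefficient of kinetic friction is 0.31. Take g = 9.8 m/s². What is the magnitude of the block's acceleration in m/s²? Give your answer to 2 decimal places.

The horizontal push has components F cos 19° = 104.3 × 0.9455 = 98.616 N up the incline and F sin 19° = 104.3 × 0.3256 = 33.960 N pressing into the surface.
The normal force is therefore N = mg cos 19° + F sin 19° = 115.824 + 33.960 = 149.784 N, and kinetic friction down the slope is μN = 0.31 × 149.784 = 46.433 N.
Along the incline: F cos 19° − mg sin 19° − μN = ma, so 98.616 − 39.886 − 46.433 = 12.5 a, giving a = 0.9838 m/s².

0.98 m/s²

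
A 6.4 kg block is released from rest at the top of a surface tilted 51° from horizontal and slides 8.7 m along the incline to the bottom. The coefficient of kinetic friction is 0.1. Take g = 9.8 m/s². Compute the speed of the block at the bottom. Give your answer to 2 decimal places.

11.04 m/s

The weight component along the incline is mg sin 51° = 48.743 N and the normal force is N = mg cos 51° = 39.471 N.
Friction up the slope is f = μN = 0.1 × 39.471 = 3.947 N, so the net downslope force is 48.743 − 3.947 = 44.796 N and a = 44.796 / 6.4 = 6.9994 m/s².
Starting from rest over a distance of 8.7 m, v² = 2aL = 2 × 6.9994 × 8.7 = 121.7896, so v = 11.0358 m/s.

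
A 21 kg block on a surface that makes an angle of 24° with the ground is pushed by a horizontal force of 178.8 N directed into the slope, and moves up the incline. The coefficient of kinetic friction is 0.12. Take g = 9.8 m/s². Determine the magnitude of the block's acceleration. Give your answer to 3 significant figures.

The horizontal push has components F cos 24° = 178.8 × 0.9135 = 163.334 N up the incline and F sin 24° = 178.8 × 0.4067 = 72.718 N pressing into the surface.
The normal force is therefore N = mg cos 24° + F sin 24° = 187.998 + 72.718 = 260.716 N, and kinetic friction down the slope is μN = 0.12 × 260.716 = 31.286 N.
Along the incline: F cos 24° − mg sin 24° − μN = ma, so 163.334 − 83.699 − 31.286 = 21 a, giving a = 2.3023 m/s².

2.30 m/s²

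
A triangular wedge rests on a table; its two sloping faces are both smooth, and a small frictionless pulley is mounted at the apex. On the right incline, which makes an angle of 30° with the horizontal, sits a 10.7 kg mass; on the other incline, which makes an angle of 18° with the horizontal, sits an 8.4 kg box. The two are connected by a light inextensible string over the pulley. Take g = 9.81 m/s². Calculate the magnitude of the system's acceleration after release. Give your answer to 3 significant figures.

1.41 m/s²

Resolve each weight along its own incline: the 10.7 kg mass has component 10.7 × 9.81 × sin 30° = 52.483 N down its slope, and the 8.4 kg mass has 8.4 × 9.81 × sin 18° = 25.464 N down its slope.
The 10.7 kg side's 52.483 N exceeds the other side's 25.464 N, so that mass slides down and the 8.4 kg mass slides up. Taking that direction as positive, Newton's second law for the whole system gives 52.483 − 25.464 = (10.7 + 8.4) a, so a = 27.019 / 19.1 = 1.4146 m/s².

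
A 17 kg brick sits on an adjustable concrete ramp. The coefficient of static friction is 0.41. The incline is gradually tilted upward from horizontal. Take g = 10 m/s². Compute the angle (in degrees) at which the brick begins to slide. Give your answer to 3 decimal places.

At the threshold of sliding, static friction is at its maximum μ_s N and exactly balances the weight component along the incline: mg sin θ = μ_s mg cos θ.
Hence tan θ = μ_s = 0.41, so θ = arctan(0.41) = 22.2936°.

22.294°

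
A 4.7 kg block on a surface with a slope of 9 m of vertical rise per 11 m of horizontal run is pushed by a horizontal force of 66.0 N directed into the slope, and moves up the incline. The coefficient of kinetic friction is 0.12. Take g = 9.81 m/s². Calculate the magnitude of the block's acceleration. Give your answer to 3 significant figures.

The horizontal push has components F cos 39.29° = 66.0 × 0.7740 = 51.084 N up the incline and F sin 39.29° = 66.0 × 0.6332 = 41.791 N pressing into the surface.
The normal force is therefore N = mg cos 39.29° + F sin 39.29° = 35.687 + 41.791 = 77.478 N, and kinetic friction down the slope is μN = 0.12 × 77.478 = 9.297 N.
Along the incline: F cos 39.29° − mg sin 39.29° − μN = ma, so 51.084 − 29.195 − 9.297 = 4.7 a, giving a = 2.6791 m/s².

2.68 m/s²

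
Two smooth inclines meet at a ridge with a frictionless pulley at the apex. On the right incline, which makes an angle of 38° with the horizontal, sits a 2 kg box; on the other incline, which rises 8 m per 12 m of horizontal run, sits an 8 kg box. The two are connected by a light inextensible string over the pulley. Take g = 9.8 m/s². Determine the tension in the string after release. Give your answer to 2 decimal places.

18.35 N

Resolve each weight along its own incline: the 2 kg mass has component 2 × 9.8 × sin 38° = 12.067 N down its slope, and the 8 kg mass has 8 × 9.8 × sin 33.69° = 43.488 N down its slope.
The 8 kg side's 43.488 N exceeds the other side's 12.067 N, so that mass slides down and the 2 kg mass slides up. Taking that direction as positive, Newton's second law for the whole system gives 43.488 − 12.067 = (2 + 8) a, so a = 31.421 / 10 = 3.1421 m/s².
For the 2 kg mass (up-slope positive): T − 12.067 = 2 × 3.1421, so T = 18.351 N.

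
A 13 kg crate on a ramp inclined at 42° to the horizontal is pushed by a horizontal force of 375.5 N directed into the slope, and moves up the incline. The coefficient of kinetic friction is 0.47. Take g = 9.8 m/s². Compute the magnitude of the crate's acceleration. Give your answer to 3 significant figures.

2.40 m/s²

The horizontal push has components F cos 42° = 375.5 × 0.7431 = 279.034 N up the incline and F sin 42° = 375.5 × 0.6691 = 251.247 N pressing into the surface.
The normal force is therefore N = mg cos 42° + F sin 42° = 94.671 + 251.247 = 345.918 N, and kinetic friction down the slope is μN = 0.47 × 345.918 = 162.581 N.
Along the incline: F cos 42° − mg sin 42° − μN = ma, so 279.034 − 85.243 − 162.581 = 13 a, giving a = 2.4008 m/s².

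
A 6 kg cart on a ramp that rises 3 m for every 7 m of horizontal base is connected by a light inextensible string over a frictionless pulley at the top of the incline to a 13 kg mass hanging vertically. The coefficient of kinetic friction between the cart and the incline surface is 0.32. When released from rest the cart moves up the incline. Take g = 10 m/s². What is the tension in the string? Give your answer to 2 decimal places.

For the cart on the incline: the weight component along the slope is m₁g sin 23.20° = 6 × 10 × 0.3939 = 23.634 N and the normal force is N = m₁g cos 23.20° = 55.149 N.
Kinetic friction opposes the cart's motion up the incline: f = μN = 0.32 × 55.149 = 17.648 N acting down the slope.
Newton's second law for the cart (up-slope positive): T − 23.634 − 17.648 = 6 a. For the hanging mass (downward positive): 13 × 10 − T = 13 a.
Adding the two equations eliminates T: 88.718 = 19 a, so a = 4.6694 m/s².
Then from the hanging mass's equation, T = 13 × (10 − 4.6694) = 69.298 N.

69.30 N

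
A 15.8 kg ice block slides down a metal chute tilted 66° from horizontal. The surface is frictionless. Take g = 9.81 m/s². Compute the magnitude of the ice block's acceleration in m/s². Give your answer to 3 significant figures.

8.96 m/s²

Resolving the weight along the incline: the component pulling the ice block down the slope is mg sin 66° = 15.8 × 9.81 × 0.9135 = 141.591 N, and the normal force is N = mg cos 66° = 15.8 × 9.81 × 0.4067 = 63.038 N.
With no friction the net force along the incline is 141.591 N, so a = g sin 66° = 141.591 / 15.8 = 8.9615 m/s².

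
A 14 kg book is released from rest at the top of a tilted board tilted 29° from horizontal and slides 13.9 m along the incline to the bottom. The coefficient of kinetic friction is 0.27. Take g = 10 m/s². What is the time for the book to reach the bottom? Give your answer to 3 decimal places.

3.344 s

The weight component along the incline is mg sin 29° = 67.873 N and the normal force is N = mg cos 29° = 122.447 N.
Friction up the slope is f = μN = 0.27 × 122.447 = 33.061 N, so the net downslope force is 67.873 − 33.061 = 34.812 N and a = 34.812 / 14 = 2.4866 m/s².
Starting from rest, L = ½at², so t = √(2L/a) = √(2 × 13.9 / 2.4866) = 3.3436 s.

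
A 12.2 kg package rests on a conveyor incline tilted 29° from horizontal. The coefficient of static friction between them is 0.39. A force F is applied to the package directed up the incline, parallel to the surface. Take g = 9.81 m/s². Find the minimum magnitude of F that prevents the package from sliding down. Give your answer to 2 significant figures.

The normal force is N = mg cos 29° = 104.676 N. With F at its minimum the package is on the verge of sliding down, so static friction is at its maximum μ_s N = 0.39 × 104.676 = 40.824 N and acts up the slope.
Equilibrium along the incline: F + μ_s N = mg sin 29°, so F = 58.023 − 40.824 = 17.199 N.

17 N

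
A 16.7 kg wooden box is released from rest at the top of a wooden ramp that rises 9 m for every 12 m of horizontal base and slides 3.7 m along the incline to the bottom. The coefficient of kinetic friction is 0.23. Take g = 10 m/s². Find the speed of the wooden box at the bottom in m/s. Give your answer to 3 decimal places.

5.548 m/s

The weight component along the incline is mg sin 36.87° = 100.200 N and the normal force is N = mg cos 36.87° = 133.600 N.
Friction up the slope is f = μN = 0.23 × 133.600 = 30.728 N, so the net downslope force is 100.200 − 30.728 = 69.472 N and a = 69.472 / 16.7 = 4.1600 m/s².
Starting from rest over a distance of 3.7 m, v² = 2aL = 2 × 4.1600 × 3.7 = 30.7840, so v = 5.5483 m/s.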